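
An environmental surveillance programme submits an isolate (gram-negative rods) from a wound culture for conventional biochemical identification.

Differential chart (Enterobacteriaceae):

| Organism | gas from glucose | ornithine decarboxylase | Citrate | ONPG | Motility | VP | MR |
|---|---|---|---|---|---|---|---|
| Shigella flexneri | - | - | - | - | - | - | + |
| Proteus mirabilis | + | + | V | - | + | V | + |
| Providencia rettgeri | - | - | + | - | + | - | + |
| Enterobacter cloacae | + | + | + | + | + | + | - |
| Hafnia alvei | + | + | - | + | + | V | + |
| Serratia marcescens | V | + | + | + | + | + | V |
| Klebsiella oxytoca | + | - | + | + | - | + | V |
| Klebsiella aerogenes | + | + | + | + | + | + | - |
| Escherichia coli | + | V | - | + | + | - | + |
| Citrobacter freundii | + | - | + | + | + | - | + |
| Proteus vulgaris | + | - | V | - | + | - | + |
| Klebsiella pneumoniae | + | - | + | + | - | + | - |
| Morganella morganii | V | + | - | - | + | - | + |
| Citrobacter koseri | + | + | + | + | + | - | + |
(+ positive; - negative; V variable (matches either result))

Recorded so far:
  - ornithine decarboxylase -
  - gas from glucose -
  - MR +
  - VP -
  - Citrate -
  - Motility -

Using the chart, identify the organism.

Shigella flexneri

gas from glucose -: excludes 10 organisms — 4 left.
Motility -: excludes Providencia rettgeri, Serratia marcescens, Morganella morganii — 1 left.
MR +: the one remaining candidate is consistent.
VP -: the one remaining candidate is consistent.
Citrate -: the one remaining candidate is consistent.
ornithine decarboxylase -: the one remaining candidate is consistent.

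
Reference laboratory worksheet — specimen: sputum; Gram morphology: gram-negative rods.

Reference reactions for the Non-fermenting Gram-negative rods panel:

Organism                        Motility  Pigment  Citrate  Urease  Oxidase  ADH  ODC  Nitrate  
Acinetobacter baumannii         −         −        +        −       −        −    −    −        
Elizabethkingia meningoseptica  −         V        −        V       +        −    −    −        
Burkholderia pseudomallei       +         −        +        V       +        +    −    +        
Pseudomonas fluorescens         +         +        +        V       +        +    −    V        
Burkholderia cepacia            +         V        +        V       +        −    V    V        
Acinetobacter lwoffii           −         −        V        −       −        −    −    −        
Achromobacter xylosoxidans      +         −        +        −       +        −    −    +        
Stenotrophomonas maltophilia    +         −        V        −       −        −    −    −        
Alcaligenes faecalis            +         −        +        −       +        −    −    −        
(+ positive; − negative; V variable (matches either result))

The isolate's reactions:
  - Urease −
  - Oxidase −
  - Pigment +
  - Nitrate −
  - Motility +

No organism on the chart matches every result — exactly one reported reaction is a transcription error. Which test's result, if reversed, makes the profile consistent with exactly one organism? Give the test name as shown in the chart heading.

As reported, no row in the chart matches all 5 reactions.
Reversing Urease → still no organism matches.
Reversing Pigment (to −) → unique match: Stenotrophomonas maltophilia.
Reversing Nitrate → still no organism matches.
Reversing Oxidase → 2 organisms match (not unique).
Reversing Motility → still no organism matches.

Pigment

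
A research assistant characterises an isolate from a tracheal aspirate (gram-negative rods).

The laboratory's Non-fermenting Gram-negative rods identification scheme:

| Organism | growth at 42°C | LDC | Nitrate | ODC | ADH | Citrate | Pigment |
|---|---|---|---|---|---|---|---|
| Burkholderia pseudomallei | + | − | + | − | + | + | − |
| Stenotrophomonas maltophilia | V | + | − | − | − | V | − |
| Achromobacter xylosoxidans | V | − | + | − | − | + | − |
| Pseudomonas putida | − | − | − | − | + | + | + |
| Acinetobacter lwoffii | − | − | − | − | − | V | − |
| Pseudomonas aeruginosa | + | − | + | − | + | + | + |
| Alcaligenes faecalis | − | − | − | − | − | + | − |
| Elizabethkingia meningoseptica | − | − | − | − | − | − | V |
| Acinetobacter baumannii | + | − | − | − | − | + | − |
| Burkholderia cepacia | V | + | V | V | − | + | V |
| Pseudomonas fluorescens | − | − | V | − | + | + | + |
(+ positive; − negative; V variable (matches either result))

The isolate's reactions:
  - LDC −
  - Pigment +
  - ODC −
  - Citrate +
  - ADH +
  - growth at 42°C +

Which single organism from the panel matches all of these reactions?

Pigment +: excludes 6 organisms — 5 left.
LDC −: excludes Burkholderia cepacia — 4 left.
ODC −: all 4 remaining candidates are consistent.
Citrate +: excludes Elizabethkingia meningoseptica — 3 left.
growth at 42°C +: excludes Pseudomonas putida, Pseudomonas fluorescens — 1 left.
ADH +: the one remaining candidate is consistent.

Pseudomonas aeruginosa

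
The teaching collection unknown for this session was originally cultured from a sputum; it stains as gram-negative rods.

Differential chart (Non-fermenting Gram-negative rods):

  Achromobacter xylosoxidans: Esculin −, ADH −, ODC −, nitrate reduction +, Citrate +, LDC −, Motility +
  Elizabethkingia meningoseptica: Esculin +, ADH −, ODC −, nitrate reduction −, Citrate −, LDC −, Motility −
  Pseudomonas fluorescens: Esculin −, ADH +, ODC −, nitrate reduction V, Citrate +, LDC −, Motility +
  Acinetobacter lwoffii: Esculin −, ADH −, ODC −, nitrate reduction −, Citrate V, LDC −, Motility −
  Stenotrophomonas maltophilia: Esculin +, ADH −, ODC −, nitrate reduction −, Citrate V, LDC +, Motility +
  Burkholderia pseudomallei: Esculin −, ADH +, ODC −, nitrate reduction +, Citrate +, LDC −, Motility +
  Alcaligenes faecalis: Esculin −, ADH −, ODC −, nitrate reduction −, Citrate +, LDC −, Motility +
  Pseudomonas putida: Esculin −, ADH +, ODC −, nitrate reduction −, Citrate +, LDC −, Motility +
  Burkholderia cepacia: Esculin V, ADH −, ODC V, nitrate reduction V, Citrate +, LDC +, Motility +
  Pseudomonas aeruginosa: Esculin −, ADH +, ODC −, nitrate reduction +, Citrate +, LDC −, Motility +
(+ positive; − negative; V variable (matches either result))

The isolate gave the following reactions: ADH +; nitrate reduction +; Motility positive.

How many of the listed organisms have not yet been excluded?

3

Motility +: excludes Elizabethkingia meningoseptica, Acinetobacter lwoffii — 8 left.
ADH +: excludes Achromobacter xylosoxidans, Stenotrophomonas maltophilia, Alcaligenes faecalis, Burkholderia cepacia — 4 left.
nitrate reduction +: excludes Pseudomonas putida — 3 left.
Still consistent: Burkholderia pseudomallei, Pseudomonas aeruginosa, Pseudomonas fluorescens.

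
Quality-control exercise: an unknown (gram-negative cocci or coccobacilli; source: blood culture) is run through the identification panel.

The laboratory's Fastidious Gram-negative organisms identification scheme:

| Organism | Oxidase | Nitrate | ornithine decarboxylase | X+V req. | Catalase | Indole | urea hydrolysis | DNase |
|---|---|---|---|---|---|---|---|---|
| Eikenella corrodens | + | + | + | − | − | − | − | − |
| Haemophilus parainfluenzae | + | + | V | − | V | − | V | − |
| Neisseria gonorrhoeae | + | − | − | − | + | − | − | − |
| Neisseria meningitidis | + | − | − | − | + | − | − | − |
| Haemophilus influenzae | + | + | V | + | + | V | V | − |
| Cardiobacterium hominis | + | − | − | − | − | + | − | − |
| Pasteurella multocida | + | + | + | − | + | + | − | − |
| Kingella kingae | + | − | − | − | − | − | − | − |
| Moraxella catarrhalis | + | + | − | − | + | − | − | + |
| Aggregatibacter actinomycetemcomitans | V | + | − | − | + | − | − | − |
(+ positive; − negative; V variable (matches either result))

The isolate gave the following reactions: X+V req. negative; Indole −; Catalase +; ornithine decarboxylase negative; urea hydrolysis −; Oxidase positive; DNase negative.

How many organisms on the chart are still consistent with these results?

4

DNase −: excludes Moraxella catarrhalis — 9 left.
Indole −: excludes Cardiobacterium hominis, Pasteurella multocida — 7 left.
Catalase +: excludes Eikenella corrodens, Kingella kingae — 5 left.
X+V req. −: excludes Haemophilus influenzae — 4 left.
ornithine decarboxylase −: all 4 remaining candidates are consistent.
Oxidase +: all 4 remaining candidates are consistent.
urea hydrolysis −: all 4 remaining candidates are consistent.
Still consistent: Aggregatibacter actinomycetemcomitans, Haemophilus parainfluenzae, Neisseria gonorrhoeae, Neisseria meningitidis.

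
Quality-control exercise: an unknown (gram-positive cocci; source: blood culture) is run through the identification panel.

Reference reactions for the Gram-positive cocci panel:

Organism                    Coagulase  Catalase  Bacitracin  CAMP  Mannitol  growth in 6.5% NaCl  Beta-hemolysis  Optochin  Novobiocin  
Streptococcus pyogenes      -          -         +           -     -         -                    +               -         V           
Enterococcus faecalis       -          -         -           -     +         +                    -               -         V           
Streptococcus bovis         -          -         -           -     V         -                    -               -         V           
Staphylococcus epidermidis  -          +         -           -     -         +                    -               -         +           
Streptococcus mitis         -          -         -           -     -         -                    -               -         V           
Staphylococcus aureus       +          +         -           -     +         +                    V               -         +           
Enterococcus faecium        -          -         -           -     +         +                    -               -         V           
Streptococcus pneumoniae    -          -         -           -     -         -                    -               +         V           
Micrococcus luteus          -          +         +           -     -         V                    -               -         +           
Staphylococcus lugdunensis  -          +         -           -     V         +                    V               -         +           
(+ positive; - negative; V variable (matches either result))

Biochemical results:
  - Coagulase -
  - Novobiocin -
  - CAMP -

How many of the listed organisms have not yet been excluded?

6

Coagulase -: excludes Staphylococcus aureus — 9 left.
CAMP -: all 9 remaining candidates are consistent.
Novobiocin -: excludes Staphylococcus epidermidis, Micrococcus luteus, Staphylococcus lugdunensis — 6 left.
Still consistent: Enterococcus faecalis, Enterococcus faecium, Streptococcus bovis, Streptococcus mitis, Streptococcus pneumoniae, Streptococcus pyogenes.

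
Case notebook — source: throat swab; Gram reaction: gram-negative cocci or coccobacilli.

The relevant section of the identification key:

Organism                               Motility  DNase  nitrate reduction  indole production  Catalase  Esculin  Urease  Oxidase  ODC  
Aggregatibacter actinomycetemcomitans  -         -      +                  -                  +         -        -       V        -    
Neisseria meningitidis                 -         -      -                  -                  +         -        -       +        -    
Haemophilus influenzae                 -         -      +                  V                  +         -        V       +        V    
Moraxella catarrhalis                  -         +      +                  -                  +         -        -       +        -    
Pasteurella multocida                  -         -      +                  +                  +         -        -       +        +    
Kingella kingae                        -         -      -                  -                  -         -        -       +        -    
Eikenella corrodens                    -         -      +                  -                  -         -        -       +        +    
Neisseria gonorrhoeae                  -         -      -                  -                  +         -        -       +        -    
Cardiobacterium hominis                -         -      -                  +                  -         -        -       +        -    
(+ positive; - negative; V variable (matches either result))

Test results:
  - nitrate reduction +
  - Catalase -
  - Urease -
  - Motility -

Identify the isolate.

Eikenella corrodens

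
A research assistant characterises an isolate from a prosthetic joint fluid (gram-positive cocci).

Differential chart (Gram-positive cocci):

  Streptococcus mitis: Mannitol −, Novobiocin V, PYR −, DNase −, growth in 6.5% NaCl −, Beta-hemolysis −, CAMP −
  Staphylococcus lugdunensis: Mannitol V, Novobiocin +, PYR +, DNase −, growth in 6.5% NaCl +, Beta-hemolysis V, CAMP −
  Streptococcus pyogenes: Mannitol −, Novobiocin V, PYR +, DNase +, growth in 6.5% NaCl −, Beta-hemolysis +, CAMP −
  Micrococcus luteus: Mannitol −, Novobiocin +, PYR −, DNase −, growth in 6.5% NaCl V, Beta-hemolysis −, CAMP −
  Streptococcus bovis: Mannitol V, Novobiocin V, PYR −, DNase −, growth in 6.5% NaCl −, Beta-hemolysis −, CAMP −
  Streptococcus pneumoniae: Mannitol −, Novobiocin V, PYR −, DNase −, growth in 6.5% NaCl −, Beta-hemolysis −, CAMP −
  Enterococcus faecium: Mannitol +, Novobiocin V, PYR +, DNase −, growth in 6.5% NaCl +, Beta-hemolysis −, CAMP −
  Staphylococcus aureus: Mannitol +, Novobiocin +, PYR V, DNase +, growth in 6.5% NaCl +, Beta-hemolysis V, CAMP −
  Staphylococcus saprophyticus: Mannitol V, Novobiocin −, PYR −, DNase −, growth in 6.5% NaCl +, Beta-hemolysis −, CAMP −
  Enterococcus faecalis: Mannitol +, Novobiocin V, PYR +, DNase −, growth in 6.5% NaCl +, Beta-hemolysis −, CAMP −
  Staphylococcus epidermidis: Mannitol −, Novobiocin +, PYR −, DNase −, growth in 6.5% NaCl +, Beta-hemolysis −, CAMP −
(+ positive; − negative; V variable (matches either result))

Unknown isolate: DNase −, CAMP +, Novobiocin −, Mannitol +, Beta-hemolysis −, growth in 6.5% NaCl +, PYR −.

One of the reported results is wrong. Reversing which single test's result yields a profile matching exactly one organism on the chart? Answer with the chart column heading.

CAMP

As reported, no row in the chart matches all 7 reactions.
Reversing Mannitol → still no organism matches.
Reversing Novobiocin → still no organism matches.
Reversing DNase → still no organism matches.
Reversing CAMP (to −) → unique match: Staphylococcus saprophyticus.
Reversing PYR → still no organism matches.
Reversing Beta-hemolysis → still no organism matches.
Reversing growth in 6.5% NaCl → still no organism matches.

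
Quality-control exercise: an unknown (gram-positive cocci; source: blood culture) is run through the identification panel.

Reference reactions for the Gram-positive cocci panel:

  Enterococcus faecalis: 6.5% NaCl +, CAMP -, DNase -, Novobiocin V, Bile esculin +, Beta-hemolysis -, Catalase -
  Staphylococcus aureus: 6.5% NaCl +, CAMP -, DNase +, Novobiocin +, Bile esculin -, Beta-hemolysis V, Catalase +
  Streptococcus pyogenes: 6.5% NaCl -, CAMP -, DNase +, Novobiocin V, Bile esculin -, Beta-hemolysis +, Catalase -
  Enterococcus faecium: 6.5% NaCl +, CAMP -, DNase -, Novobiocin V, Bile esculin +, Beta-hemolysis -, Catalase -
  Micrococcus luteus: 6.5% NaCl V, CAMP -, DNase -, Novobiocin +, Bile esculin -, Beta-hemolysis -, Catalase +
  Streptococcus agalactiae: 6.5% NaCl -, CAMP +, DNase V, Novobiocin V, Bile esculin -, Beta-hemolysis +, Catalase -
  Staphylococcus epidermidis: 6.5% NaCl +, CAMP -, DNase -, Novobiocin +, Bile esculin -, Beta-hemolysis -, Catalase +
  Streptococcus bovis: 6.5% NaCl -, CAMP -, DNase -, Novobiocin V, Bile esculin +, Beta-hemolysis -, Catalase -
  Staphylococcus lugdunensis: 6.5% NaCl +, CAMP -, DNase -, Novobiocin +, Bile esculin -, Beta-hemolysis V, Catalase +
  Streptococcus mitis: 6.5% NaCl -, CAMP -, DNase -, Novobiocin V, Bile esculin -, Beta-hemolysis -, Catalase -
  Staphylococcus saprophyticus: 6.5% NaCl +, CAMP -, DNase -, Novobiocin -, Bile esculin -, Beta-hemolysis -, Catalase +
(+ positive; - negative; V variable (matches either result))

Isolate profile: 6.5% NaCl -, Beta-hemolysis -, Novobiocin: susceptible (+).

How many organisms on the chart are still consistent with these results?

6.5% NaCl -: excludes 6 organisms — 5 left.
Beta-hemolysis -: excludes Streptococcus pyogenes, Streptococcus agalactiae — 3 left.
Novobiocin +: all 3 remaining candidates are consistent.
Still consistent: Micrococcus luteus, Streptococcus bovis, Streptococcus mitis.

3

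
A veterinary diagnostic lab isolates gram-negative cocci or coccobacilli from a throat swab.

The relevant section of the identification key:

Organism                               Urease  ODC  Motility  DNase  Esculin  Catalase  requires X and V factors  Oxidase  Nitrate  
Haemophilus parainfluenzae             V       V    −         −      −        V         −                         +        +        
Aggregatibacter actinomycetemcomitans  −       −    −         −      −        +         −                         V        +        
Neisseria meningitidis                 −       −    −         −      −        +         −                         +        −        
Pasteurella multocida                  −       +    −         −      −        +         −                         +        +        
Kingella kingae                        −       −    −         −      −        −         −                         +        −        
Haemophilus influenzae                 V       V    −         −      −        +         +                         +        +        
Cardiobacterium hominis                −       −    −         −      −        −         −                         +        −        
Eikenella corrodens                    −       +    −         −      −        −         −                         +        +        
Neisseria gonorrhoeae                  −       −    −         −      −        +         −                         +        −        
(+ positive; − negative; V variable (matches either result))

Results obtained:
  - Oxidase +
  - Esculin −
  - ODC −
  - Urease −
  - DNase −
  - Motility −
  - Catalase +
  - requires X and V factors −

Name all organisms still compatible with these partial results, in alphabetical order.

ODC −: excludes Pasteurella multocida, Eikenella corrodens — 7 left.
Esculin −: all 7 remaining candidates are consistent.
Catalase +: excludes Kingella kingae, Cardiobacterium hominis — 5 left.
requires X and V factors −: excludes Haemophilus influenzae — 4 left.
Motility −: all 4 remaining candidates are consistent.
DNase −: all 4 remaining candidates are consistent.
Urease −: all 4 remaining candidates are consistent.
Oxidase +: all 4 remaining candidates are consistent.

Aggregatibacter actinomycetemcomitans, Haemophilus parainfluenzae, Neisseria gonorrhoeae, Neisseria meningitidis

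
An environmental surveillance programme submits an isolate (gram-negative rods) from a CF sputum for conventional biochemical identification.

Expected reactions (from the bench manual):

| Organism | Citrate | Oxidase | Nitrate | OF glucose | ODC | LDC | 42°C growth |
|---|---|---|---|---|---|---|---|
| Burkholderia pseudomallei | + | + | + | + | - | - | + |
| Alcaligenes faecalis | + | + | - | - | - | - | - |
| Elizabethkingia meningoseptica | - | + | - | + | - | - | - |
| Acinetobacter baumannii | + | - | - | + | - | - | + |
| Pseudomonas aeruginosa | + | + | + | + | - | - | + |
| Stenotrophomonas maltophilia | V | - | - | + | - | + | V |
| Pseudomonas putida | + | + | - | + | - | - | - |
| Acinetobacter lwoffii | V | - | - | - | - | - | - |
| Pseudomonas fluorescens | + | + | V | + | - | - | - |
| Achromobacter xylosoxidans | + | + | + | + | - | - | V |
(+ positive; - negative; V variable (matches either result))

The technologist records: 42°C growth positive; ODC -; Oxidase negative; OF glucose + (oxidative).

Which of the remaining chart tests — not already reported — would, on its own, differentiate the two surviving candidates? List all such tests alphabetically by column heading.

ODC -: all 10 remaining candidates are consistent.
42°C growth +: excludes 5 organisms — 5 left.
OF glucose +: all 5 remaining candidates are consistent.
Oxidase -: excludes Burkholderia pseudomallei, Pseudomonas aeruginosa, Achromobacter xylosoxidans — 2 left.
Two candidates remain: Acinetobacter baumannii and Stenotrophomonas maltophilia.
  Citrate: + vs V — variable for at least one, does not separate.
  Nitrate: - vs - — same for both, does not separate.
  LDC: Acinetobacter baumannii -, Stenotrophomonas maltophilia + — discriminates.

LDC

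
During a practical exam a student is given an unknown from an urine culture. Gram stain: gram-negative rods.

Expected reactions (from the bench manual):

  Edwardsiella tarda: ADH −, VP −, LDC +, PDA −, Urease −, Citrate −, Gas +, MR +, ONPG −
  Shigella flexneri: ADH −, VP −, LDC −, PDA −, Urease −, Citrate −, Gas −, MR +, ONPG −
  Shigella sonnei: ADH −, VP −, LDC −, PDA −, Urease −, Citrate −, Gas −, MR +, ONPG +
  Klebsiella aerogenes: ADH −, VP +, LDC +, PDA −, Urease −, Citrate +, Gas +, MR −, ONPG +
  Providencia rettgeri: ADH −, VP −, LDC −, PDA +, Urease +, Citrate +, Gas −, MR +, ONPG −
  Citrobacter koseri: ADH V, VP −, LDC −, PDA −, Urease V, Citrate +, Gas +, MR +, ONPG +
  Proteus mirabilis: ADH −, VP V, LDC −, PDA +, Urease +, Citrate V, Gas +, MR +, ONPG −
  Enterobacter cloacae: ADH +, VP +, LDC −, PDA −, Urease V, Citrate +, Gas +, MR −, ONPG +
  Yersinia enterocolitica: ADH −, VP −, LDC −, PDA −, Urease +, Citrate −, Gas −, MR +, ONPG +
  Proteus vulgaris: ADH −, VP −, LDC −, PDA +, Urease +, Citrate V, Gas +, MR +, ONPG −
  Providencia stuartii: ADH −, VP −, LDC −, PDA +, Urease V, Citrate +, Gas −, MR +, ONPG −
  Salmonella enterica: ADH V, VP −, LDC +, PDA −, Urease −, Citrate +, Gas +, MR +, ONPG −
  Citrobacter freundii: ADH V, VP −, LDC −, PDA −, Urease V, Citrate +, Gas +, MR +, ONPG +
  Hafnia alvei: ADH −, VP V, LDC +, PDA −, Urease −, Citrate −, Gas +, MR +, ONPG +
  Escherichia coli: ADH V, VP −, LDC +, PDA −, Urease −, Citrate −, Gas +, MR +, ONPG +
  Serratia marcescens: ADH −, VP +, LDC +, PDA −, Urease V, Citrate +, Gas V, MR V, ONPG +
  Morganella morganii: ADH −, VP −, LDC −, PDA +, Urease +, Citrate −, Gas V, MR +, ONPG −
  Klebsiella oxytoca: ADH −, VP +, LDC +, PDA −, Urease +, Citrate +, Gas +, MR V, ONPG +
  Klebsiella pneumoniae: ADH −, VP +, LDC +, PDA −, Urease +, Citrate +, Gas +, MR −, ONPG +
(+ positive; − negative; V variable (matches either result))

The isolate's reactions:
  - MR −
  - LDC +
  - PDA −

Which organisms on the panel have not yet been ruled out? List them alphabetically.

Klebsiella aerogenes, Klebsiella oxytoca, Klebsiella pneumoniae, Serratia marcescens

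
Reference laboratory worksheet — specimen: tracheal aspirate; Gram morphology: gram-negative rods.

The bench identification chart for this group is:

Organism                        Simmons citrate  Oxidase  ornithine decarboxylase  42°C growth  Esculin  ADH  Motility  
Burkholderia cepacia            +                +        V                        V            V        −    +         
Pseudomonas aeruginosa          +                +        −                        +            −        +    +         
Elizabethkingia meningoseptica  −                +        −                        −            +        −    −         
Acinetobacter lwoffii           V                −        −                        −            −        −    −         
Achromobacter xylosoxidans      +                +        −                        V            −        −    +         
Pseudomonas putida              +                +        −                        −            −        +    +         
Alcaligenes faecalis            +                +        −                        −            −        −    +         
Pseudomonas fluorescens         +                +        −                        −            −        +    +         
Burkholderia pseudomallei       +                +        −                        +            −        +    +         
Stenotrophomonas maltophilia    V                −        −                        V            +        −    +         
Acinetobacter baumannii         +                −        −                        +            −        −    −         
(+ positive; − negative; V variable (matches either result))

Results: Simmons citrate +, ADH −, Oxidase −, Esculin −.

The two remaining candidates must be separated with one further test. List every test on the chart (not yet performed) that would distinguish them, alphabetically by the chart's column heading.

42°C growth

ADH −: excludes Pseudomonas aeruginosa, Pseudomonas putida, Pseudomonas fluorescens, Burkholderia pseudomallei — 7 left.
Oxidase −: excludes Burkholderia cepacia, Elizabethkingia meningoseptica, Achromobacter xylosoxidans, Alcaligenes faecalis — 3 left.
Simmons citrate +: all 3 remaining candidates are consistent.
Esculin −: excludes Stenotrophomonas maltophilia — 2 left.
Two candidates remain: Acinetobacter baumannii and Acinetobacter lwoffii.
  ornithine decarboxylase: − vs − — same for both, does not separate.
  42°C growth: Acinetobacter baumannii +, Acinetobacter lwoffii − — discriminates.
  Motility: − vs − — same for both, does not separate.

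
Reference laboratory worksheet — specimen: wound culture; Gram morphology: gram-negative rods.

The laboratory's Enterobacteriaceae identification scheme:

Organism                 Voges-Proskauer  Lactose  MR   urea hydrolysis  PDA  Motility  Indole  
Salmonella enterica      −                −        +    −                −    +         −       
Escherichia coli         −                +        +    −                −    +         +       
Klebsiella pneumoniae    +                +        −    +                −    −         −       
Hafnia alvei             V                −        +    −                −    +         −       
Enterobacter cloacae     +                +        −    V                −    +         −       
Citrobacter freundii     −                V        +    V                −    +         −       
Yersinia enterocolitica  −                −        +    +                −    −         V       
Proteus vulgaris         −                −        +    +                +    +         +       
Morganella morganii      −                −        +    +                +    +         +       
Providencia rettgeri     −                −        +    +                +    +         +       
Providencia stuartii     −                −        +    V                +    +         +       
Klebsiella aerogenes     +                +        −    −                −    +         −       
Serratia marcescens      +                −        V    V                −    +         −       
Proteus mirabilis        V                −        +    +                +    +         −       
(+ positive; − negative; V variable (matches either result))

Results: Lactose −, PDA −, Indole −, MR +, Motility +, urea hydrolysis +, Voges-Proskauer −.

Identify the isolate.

Citrobacter freundii

MR +: excludes Klebsiella pneumoniae, Enterobacter cloacae, Klebsiella aerogenes — 11 left.
Voges-Proskauer −: excludes Serratia marcescens — 10 left.
urea hydrolysis +: excludes Salmonella enterica, Escherichia coli, Hafnia alvei — 7 left.
Motility +: excludes Yersinia enterocolitica — 6 left.
Indole −: excludes Proteus vulgaris, Morganella morganii, Providencia rettgeri, Providencia stuartii — 2 left.
Lactose −: all 2 remaining candidates are consistent.
PDA −: excludes Proteus mirabilis — 1 left.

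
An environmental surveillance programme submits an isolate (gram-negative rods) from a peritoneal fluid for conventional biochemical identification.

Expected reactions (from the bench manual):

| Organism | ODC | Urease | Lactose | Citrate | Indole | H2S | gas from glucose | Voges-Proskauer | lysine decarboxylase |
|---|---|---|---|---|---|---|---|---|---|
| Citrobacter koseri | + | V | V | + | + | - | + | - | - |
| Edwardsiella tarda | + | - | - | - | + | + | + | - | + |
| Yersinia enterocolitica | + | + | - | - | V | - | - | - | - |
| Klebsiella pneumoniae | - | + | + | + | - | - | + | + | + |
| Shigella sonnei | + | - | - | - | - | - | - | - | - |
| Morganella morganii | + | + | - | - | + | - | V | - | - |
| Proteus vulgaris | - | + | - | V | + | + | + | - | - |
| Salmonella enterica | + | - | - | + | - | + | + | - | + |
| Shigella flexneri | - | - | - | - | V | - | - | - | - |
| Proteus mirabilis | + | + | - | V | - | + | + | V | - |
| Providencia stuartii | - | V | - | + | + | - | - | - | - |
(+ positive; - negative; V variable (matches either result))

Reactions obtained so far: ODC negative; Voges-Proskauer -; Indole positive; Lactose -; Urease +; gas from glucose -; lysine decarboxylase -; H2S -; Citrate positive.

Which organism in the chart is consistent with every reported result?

ODC -: excludes 7 organisms — 4 left.
H2S -: excludes Proteus vulgaris — 3 left.
Urease +: excludes Shigella flexneri — 2 left.
gas from glucose -: excludes Klebsiella pneumoniae — 1 left.
lysine decarboxylase -: the one remaining candidate is consistent.
Indole +: the one remaining candidate is consistent.
Citrate +: the one remaining candidate is consistent.
Lactose -: the one remaining candidate is consistent.
Voges-Proskauer -: the one remaining candidate is consistent.

Providencia stuartii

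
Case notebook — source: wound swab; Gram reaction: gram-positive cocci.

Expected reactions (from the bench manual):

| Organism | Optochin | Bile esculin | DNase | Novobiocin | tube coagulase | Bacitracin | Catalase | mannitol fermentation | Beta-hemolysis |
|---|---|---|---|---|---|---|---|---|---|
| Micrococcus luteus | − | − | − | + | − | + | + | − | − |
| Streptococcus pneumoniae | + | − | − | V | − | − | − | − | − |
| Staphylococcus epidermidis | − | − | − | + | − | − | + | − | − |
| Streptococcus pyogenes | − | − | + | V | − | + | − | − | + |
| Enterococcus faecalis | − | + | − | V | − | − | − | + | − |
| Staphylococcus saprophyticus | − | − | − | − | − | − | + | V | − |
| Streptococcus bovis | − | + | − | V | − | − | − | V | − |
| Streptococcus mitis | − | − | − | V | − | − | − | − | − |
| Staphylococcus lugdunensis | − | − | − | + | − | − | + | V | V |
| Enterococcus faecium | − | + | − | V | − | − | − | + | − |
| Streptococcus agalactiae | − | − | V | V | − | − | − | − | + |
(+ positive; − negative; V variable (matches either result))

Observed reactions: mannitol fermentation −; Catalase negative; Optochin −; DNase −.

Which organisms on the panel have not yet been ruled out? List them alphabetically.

Streptococcus agalactiae, Streptococcus bovis, Streptococcus mitis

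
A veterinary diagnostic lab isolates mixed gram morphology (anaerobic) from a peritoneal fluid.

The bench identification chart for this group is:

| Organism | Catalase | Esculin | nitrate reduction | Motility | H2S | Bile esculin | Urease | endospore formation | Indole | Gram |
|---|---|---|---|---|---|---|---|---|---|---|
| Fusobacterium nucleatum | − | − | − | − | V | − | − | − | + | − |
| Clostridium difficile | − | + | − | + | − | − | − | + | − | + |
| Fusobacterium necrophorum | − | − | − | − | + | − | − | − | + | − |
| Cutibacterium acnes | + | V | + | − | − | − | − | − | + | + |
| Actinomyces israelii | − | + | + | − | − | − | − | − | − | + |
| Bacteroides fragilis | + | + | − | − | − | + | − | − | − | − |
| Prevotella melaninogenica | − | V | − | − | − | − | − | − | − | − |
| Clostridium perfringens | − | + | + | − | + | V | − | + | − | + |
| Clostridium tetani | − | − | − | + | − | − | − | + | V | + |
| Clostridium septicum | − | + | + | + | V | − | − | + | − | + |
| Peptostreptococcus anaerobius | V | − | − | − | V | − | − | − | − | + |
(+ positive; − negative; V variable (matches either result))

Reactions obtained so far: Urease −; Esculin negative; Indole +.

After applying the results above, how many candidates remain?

Urease −: all 11 remaining candidates are consistent.
Esculin −: excludes 5 organisms — 6 left.
Indole +: excludes Prevotella melaninogenica, Peptostreptococcus anaerobius — 4 left.
Still consistent: Clostridium tetani, Cutibacterium acnes, Fusobacterium necrophorum, Fusobacterium nucleatum.

4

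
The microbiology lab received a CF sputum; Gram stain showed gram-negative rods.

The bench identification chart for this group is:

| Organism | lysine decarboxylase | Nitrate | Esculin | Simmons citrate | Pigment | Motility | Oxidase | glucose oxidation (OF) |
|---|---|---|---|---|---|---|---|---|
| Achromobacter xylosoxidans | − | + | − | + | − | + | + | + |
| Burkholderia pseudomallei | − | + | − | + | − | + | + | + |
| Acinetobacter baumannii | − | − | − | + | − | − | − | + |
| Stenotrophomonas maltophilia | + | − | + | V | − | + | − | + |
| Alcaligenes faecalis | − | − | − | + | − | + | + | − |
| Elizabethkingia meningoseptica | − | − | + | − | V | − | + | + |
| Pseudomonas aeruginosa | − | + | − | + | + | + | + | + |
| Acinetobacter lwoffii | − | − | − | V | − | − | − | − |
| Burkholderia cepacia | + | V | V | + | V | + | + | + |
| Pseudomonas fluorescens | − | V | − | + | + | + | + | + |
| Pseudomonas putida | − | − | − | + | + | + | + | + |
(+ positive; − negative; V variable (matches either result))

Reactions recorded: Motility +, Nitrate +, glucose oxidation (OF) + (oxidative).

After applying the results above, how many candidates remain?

Nitrate +: excludes 6 organisms — 5 left.
glucose oxidation (OF) +: all 5 remaining candidates are consistent.
Motility +: all 5 remaining candidates are consistent.
Still consistent: Achromobacter xylosoxidans, Burkholderia cepacia, Burkholderia pseudomallei, Pseudomonas aeruginosa, Pseudomonas fluorescens.

5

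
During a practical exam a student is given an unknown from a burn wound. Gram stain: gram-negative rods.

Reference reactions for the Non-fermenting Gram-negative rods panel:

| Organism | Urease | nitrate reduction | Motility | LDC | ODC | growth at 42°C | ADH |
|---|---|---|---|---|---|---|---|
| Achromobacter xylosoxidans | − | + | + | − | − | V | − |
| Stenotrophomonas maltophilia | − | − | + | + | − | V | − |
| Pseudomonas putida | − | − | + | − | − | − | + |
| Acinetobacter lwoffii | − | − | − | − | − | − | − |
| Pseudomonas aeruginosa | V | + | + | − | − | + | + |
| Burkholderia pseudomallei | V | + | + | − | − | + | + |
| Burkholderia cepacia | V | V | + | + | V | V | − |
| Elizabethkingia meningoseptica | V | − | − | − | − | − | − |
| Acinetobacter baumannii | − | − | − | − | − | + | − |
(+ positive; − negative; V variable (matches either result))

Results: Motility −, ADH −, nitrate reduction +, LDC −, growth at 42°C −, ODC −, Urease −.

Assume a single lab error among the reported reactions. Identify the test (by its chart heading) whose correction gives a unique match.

Motility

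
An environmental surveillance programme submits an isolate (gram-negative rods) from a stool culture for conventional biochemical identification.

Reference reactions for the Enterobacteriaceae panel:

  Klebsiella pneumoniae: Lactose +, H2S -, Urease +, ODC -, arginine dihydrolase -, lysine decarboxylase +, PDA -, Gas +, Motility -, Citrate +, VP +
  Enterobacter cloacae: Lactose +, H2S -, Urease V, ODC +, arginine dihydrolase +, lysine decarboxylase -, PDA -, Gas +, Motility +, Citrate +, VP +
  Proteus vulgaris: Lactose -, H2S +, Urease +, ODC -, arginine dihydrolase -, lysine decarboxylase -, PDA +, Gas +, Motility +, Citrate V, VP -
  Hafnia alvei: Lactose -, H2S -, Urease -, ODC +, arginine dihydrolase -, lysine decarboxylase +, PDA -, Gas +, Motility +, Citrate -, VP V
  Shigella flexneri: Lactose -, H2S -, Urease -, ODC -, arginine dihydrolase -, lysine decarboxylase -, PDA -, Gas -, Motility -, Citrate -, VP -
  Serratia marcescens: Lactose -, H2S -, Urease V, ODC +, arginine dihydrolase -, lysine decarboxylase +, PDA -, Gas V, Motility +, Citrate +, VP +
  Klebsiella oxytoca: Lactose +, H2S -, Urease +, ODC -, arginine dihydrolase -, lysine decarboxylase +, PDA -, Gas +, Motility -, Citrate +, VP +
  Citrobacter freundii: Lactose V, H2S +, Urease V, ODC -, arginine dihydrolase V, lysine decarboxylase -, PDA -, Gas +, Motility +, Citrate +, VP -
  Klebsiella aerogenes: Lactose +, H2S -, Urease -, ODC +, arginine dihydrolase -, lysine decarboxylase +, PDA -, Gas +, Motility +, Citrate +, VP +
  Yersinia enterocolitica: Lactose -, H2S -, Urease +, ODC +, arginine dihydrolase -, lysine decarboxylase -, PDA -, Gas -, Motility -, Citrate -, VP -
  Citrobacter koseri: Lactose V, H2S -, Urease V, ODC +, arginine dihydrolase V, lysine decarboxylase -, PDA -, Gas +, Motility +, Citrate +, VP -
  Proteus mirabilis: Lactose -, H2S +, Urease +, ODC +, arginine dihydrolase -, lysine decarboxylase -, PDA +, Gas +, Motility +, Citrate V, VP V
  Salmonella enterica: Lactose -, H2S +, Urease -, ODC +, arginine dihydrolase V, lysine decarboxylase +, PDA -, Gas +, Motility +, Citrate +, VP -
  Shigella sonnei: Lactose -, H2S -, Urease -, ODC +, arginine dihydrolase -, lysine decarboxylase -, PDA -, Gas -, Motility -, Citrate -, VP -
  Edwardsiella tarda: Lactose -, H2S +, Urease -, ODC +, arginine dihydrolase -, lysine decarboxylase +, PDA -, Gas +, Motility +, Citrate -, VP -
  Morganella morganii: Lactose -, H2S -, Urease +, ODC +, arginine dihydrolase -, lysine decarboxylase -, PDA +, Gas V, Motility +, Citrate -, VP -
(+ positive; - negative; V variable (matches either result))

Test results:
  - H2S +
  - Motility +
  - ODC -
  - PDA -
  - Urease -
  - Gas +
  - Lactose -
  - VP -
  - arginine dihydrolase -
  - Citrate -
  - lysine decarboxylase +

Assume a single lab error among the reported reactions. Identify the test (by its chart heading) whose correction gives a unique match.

As reported, no row in the chart matches all 11 reactions.
Reversing arginine dihydrolase → still no organism matches.
Reversing Motility → still no organism matches.
Reversing ODC (to +) → unique match: Edwardsiella tarda.
Reversing lysine decarboxylase → still no organism matches.
Reversing Lactose → still no organism matches.
Reversing Urease → still no organism matches.
Reversing Citrate → still no organism matches.
Reversing Gas → still no organism matches.
Reversing VP → still no organism matches.
Reversing PDA → still no organism matches.
Reversing H2S → still no organism matches.

ODC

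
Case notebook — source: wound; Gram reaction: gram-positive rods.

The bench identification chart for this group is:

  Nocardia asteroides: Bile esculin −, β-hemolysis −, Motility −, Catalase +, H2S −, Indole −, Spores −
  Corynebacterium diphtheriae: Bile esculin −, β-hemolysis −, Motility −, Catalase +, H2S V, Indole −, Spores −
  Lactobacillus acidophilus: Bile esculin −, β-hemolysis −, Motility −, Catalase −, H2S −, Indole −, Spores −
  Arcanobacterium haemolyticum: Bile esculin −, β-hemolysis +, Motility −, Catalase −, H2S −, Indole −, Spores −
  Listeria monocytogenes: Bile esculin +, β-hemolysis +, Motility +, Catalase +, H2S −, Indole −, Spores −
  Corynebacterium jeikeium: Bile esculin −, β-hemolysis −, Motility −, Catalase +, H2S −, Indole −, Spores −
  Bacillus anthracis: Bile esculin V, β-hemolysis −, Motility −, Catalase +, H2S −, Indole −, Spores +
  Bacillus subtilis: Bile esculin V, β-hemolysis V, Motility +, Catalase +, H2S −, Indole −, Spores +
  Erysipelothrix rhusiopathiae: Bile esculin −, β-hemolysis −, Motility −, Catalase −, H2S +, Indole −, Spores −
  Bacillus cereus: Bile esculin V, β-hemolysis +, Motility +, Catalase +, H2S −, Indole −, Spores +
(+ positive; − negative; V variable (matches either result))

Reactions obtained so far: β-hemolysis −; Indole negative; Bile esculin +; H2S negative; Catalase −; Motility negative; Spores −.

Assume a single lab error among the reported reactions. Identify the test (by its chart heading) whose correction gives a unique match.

As reported, no row in the chart matches all 7 reactions.
Reversing β-hemolysis → still no organism matches.
Reversing Catalase → still no organism matches.
Reversing Bile esculin (to −) → unique match: Lactobacillus acidophilus.
Reversing H2S → still no organism matches.
Reversing Motility → still no organism matches.
Reversing Indole → still no organism matches.
Reversing Spores → still no organism matches.

Bile esculin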